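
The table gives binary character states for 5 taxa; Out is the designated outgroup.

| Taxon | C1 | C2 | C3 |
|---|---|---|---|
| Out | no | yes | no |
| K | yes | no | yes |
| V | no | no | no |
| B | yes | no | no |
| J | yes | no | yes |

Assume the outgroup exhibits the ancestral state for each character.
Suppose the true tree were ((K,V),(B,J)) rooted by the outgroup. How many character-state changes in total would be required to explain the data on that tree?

5

Map each character onto ((K,V),(B,J)) (rooted by Out) and count the minimum state changes it requires (Fitch parsimony):
C1: 2; C2: 1; C3: 2.
Total tree length = 5.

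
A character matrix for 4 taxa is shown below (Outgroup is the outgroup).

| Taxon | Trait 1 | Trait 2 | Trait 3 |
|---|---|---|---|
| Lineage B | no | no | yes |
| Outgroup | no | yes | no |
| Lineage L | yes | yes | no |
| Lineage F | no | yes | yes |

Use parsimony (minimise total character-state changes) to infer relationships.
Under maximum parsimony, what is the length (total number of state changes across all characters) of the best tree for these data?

3

Character polarity is set by the outgroup: the derived state is whichever differs from the outgroup's state, so for Trait 2 the derived state is 'no', and for the remaining characters it is 'yes'.
Trait 1 (derived state 'yes') is unique to Lineage L (autapomorphy; uninformative for grouping).
Trait 2 (derived state 'no') is unique to Lineage B (autapomorphy; uninformative for grouping).
Only Lineage B and Lineage F show the derived state 'yes' for Trait 3, supporting them as a clade.
Most parsimonious ingroup topology: ((Lineage F,Lineage B),Lineage L).
Changes per character on this tree: Trait 1: 1; Trait 2: 1; Trait 3: 1.
Total = 3.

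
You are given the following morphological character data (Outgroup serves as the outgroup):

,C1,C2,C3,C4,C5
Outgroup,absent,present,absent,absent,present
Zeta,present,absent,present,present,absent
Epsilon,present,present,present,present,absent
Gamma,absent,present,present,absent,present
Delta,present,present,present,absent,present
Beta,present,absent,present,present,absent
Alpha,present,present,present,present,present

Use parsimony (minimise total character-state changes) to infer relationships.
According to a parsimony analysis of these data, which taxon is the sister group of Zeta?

Beta

Character polarity is set by the outgroup: the derived state is whichever differs from the outgroup's state, so for C2, C5 the derived state is 'absent', and for the remaining characters it is 'present'.
C1: derived state 'present' in Alpha, Beta, Delta, Epsilon, and Zeta only — synapomorphy for {Alpha, Beta, Delta, Epsilon, Zeta}.
C2 (derived state 'absent') is shared by Beta and Zeta — a synapomorphy uniting that clade.
All ingroup taxa share the derived state 'present' for C3; it defines the ingroup but does not resolve relationships within it.
Only Alpha, Beta, Epsilon, and Zeta show the derived state 'present' for C4, supporting them as a clade.
C5: derived state 'absent' in Beta, Epsilon, and Zeta only — synapomorphy for {Beta, Epsilon, Zeta}.
Most parsimonious ingroup topology: (((((Zeta,Beta),Epsilon),Alpha),Delta),Gamma).
Zeta and Beta form a cherry on this tree, so they are sister taxa.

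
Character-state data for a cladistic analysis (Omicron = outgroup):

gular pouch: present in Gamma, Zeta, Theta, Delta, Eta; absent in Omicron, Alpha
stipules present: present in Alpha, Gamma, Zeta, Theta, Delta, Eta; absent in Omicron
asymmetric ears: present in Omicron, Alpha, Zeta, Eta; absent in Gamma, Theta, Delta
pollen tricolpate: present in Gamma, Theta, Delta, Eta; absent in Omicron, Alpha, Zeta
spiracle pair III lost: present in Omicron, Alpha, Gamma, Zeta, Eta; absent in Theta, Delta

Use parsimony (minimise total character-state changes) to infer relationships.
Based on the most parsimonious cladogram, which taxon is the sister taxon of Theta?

Delta

Character polarity is set by the outgroup: the derived state is whichever differs from the outgroup's state, so for asymmetric ears, spiracle pair III lost the derived state is 'absent', and for the remaining characters it is 'present'.
Only Delta, Eta, Gamma, Theta, and Zeta show the derived state 'present' for gular pouch, supporting them as a clade.
All ingroup taxa share the derived state 'present' for stipules present; it defines the ingroup but does not resolve relationships within it.
asymmetric ears (derived state 'absent') is shared by Delta, Gamma, and Theta — a synapomorphy uniting that clade.
Only Delta, Eta, Gamma, and Theta show the derived state 'present' for pollen tricolpate, supporting them as a clade.
spiracle pair III lost (derived state 'absent') is shared by Delta and Theta — a synapomorphy uniting that clade.
Most parsimonious ingroup topology: (Alpha,(((Gamma,(Theta,Delta)),Eta),Zeta)).
Theta and Delta form a cherry on this tree, so they are sister taxa.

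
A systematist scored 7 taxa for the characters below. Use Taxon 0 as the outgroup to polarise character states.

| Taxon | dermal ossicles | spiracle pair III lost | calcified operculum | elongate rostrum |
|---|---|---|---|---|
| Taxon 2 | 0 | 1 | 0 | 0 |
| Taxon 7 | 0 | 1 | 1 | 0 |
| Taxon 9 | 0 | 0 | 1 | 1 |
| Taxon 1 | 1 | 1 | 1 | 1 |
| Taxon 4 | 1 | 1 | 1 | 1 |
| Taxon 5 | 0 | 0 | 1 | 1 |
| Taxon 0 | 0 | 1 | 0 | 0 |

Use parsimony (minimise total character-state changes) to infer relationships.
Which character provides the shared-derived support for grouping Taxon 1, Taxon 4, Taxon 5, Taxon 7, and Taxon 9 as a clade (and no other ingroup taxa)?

Character polarity is set by the outgroup: the derived state is whichever differs from the outgroup's state, so for spiracle pair III lost the derived state is '0', and for the remaining characters it is '1'.
dermal ossicles: derived state '1' in Taxon 1 and Taxon 4 only — synapomorphy for {Taxon 1, Taxon 4}.
spiracle pair III lost (derived state '0') is shared by Taxon 5 and Taxon 9 — a synapomorphy uniting that clade.
Only Taxon 1, Taxon 4, Taxon 5, Taxon 7, and Taxon 9 show the derived state '1' for calcified operculum, supporting them as a clade.
elongate rostrum (derived state '1') is shared by Taxon 1, Taxon 4, Taxon 5, and Taxon 9 — a synapomorphy uniting that clade.
Most parsimonious ingroup topology: (Taxon 2,(Taxon 7,((Taxon 1,Taxon 4),(Taxon 9,Taxon 5)))).
The clade {Taxon 1, Taxon 4, Taxon 5, Taxon 7, Taxon 9} is supported by calcified operculum: its derived state '1' occurs in exactly those taxa and in no other taxon (including the outgroup).

calcified operculum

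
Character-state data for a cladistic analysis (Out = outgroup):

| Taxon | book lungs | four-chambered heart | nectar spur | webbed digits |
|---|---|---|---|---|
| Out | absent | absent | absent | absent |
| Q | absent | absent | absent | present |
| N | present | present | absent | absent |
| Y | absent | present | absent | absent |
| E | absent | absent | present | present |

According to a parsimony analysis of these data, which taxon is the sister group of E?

Q

The outgroup has state 'absent' for every character, so 'present' is the derived state throughout.
book lungs: derived state 'present' in N only — an autapomorphy, so it tells us nothing about relationships among taxa.
four-chambered heart (derived state 'present') is shared by N and Y — a synapomorphy uniting that clade.
nectar spur (derived state 'present') is unique to E (autapomorphy; uninformative for grouping).
Only E and Q show the derived state 'present' for webbed digits, supporting them as a clade.
Most parsimonious ingroup topology: ((Q,E),(N,Y)).
E and Q form a cherry on this tree, so they are sister taxa.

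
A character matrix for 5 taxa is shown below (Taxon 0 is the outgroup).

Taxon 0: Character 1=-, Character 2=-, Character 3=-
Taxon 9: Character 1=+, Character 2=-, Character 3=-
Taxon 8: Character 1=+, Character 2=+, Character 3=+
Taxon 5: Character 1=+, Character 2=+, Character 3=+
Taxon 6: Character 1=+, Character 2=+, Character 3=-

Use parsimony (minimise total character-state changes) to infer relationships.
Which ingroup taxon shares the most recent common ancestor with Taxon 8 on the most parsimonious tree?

Taxon 5

The outgroup has state '-' for every character, so '+' is the derived state throughout.
Character 1 (derived state '+') is shared by all ingroup taxa — unites the whole ingroup.
Character 2 (derived state '+') is shared by Taxon 5, Taxon 6, and Taxon 8 — a synapomorphy uniting that clade.
Only Taxon 5 and Taxon 8 show the derived state '+' for Character 3, supporting them as a clade.
Most parsimonious ingroup topology: (Taxon 9,((Taxon 8,Taxon 5),Taxon 6)).
Taxon 8 and Taxon 5 form a cherry on this tree, so they are sister taxa.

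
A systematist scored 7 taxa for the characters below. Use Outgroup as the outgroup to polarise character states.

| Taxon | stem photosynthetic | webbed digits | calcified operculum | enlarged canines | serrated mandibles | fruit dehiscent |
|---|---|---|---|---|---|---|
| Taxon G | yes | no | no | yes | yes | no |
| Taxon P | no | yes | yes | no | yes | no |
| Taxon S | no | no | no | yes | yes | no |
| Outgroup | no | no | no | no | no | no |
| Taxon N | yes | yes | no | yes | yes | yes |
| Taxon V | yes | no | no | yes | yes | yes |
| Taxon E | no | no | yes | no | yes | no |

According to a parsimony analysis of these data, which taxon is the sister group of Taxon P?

Taxon E

The outgroup has state 'no' for every character, so 'yes' is the derived state throughout.
stem photosynthetic: derived state 'yes' in Taxon G, Taxon N, and Taxon V only — synapomorphy for {Taxon G, Taxon N, Taxon V}.
webbed digits (state 'yes') occurs in Taxon N and Taxon P but conflicts with the nesting implied by the other characters — most parsimoniously interpreted as homoplasy.
calcified operculum (derived state 'yes') is shared by Taxon E and Taxon P — a synapomorphy uniting that clade.
enlarged canines (derived state 'yes') is shared by Taxon G, Taxon N, Taxon S, and Taxon V — a synapomorphy uniting that clade.
serrated mandibles (derived state 'yes') is shared by all ingroup taxa — unites the whole ingroup.
Only Taxon N and Taxon V show the derived state 'yes' for fruit dehiscent, supporting them as a clade.
Most parsimonious ingroup topology: ((Taxon E,Taxon P),(((Taxon N,Taxon V),Taxon G),Taxon S)).
Taxon P and Taxon E form a cherry on this tree, so they are sister taxa.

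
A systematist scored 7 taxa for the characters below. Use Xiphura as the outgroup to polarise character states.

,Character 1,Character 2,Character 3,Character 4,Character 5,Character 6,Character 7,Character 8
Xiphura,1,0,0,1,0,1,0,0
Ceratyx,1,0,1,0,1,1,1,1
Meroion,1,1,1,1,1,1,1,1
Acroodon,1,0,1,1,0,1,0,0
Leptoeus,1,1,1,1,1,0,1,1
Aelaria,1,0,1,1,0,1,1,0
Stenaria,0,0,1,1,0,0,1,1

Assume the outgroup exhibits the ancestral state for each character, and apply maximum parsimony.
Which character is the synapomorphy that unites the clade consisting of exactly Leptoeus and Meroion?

Character 2

Character polarity is set by the outgroup: the derived state is whichever differs from the outgroup's state, so for Character 1, Character 4, Character 6 the derived state is '0', and for the remaining characters it is '1'.
Character 1: derived state '0' in Stenaria only — an autapomorphy, so it tells us nothing about relationships among taxa.
Only Leptoeus and Meroion show the derived state '1' for Character 2, supporting them as a clade.
All ingroup taxa share the derived state '1' for Character 3; it defines the ingroup but does not resolve relationships within it.
Character 4 (derived state '0') is unique to Ceratyx (autapomorphy; uninformative for grouping).
Character 5 (derived state '1') is shared by Ceratyx, Leptoeus, and Meroion — a synapomorphy uniting that clade.
Character 6 groups Leptoeus and Stenaria, which is incompatible with the clades supported by the remaining characters; treating it as convergent (homoplasy) costs fewer steps than any alternative tree.
Character 7 (derived state '1') is shared by Aelaria, Ceratyx, Leptoeus, Meroion, and Stenaria — a synapomorphy uniting that clade.
Character 8: derived state '1' in Ceratyx, Leptoeus, Meroion, and Stenaria only — synapomorphy for {Ceratyx, Leptoeus, Meroion, Stenaria}.
Most parsimonious ingroup topology: ((((Ceratyx,(Meroion,Leptoeus)),Stenaria),Aelaria),Acroodon).
The clade {Leptoeus, Meroion} is supported by Character 2: its derived state '1' occurs in exactly those taxa and in no other taxon (including the outgroup).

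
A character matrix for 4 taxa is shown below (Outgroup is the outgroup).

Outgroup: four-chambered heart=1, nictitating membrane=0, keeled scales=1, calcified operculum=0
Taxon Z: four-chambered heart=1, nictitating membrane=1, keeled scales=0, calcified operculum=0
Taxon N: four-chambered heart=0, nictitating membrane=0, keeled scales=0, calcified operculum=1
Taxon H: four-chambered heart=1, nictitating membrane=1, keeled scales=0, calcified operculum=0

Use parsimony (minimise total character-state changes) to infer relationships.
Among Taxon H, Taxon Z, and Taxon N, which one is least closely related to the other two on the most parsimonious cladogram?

Taxon N

Character polarity is set by the outgroup: the derived state is whichever differs from the outgroup's state, so for four-chambered heart, keeled scales the derived state is '0', and for the remaining characters it is '1'.
four-chambered heart (derived state '0') is unique to Taxon N (autapomorphy; uninformative for grouping).
nictitating membrane (derived state '1') is shared by Taxon H and Taxon Z — a synapomorphy uniting that clade.
keeled scales (derived state '0') is shared by all ingroup taxa — unites the whole ingroup.
calcified operculum (derived state '1') is unique to Taxon N (autapomorphy; uninformative for grouping).
Most parsimonious ingroup topology: ((Taxon Z,Taxon H),Taxon N).
Taxon Z and Taxon H share a more recent common ancestor with each other than either does with Taxon N, so Taxon N is the least closely related of the three.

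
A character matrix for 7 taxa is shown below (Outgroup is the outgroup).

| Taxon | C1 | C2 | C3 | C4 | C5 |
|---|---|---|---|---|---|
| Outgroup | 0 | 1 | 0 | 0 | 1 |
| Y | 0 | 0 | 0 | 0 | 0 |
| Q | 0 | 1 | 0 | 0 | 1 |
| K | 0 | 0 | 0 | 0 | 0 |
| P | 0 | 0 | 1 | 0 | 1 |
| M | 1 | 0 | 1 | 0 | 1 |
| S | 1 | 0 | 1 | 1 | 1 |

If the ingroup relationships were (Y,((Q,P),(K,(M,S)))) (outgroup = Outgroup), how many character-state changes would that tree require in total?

Map each character onto (Y,((Q,P),(K,(M,S)))) (rooted by Outgroup) and count the minimum state changes it requires (Fitch parsimony):
C1: 1; C2: 2; C3: 2; C4: 1; C5: 2.
Total tree length = 8.

8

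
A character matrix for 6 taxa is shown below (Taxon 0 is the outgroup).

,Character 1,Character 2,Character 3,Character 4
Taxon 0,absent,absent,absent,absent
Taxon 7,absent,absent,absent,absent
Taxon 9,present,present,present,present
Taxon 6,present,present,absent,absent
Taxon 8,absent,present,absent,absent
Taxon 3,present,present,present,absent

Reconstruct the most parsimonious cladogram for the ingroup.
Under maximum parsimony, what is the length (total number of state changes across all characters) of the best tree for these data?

The outgroup has state 'absent' for every character, so 'present' is the derived state throughout.
Character 1 (derived state 'present') is shared by Taxon 3, Taxon 6, and Taxon 9 — a synapomorphy uniting that clade.
Only Taxon 3, Taxon 6, Taxon 8, and Taxon 9 show the derived state 'present' for Character 2, supporting them as a clade.
Character 3: derived state 'present' in Taxon 3 and Taxon 9 only — synapomorphy for {Taxon 3, Taxon 9}.
Character 4 (derived state 'present') is unique to Taxon 9 (autapomorphy; uninformative for grouping).
Most parsimonious ingroup topology: (Taxon 7,(((Taxon 9,Taxon 3),Taxon 6),Taxon 8)).
Changes per character on this tree: Character 1: 1; Character 2: 1; Character 3: 1; Character 4: 1.
Total = 4.

4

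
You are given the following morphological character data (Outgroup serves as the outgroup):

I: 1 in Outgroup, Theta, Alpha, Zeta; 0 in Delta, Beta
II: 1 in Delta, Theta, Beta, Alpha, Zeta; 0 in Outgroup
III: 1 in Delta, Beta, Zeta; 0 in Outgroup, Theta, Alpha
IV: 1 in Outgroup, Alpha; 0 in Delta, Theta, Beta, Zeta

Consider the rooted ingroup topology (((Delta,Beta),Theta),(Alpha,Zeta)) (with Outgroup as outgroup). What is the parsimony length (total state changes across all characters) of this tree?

Map each character onto (((Delta,Beta),Theta),(Alpha,Zeta)) (rooted by Outgroup) and count the minimum state changes it requires (Fitch parsimony):
I: 1; II: 1; III: 2; IV: 2.
Total tree length = 6.

6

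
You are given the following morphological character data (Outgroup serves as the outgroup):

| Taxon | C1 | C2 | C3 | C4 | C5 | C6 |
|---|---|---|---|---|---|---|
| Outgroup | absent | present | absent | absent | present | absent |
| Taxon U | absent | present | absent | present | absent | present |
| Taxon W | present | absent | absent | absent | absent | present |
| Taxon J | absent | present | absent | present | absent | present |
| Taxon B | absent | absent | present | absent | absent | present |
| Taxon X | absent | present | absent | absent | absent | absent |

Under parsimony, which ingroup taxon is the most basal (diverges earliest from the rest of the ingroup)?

Character polarity is set by the outgroup: the derived state is whichever differs from the outgroup's state, so for C2, C5 the derived state is 'absent', and for the remaining characters it is 'present'.
C1: derived state 'present' in Taxon W only — an autapomorphy, so it tells us nothing about relationships among taxa.
Only Taxon B and Taxon W show the derived state 'absent' for C2, supporting them as a clade.
C3 (derived state 'present') is unique to Taxon B (autapomorphy; uninformative for grouping).
C4: derived state 'present' in Taxon J and Taxon U only — synapomorphy for {Taxon J, Taxon U}.
All ingroup taxa share the derived state 'absent' for C5; it defines the ingroup but does not resolve relationships within it.
C6: derived state 'present' in Taxon B, Taxon J, Taxon U, and Taxon W only — synapomorphy for {Taxon B, Taxon J, Taxon U, Taxon W}.
Most parsimonious ingroup topology: (((Taxon W,Taxon B),(Taxon U,Taxon J)),Taxon X).
Taxon X is sister to the clade containing all other ingroup taxa, so it is the earliest-diverging (most basal) ingroup lineage.

Taxon X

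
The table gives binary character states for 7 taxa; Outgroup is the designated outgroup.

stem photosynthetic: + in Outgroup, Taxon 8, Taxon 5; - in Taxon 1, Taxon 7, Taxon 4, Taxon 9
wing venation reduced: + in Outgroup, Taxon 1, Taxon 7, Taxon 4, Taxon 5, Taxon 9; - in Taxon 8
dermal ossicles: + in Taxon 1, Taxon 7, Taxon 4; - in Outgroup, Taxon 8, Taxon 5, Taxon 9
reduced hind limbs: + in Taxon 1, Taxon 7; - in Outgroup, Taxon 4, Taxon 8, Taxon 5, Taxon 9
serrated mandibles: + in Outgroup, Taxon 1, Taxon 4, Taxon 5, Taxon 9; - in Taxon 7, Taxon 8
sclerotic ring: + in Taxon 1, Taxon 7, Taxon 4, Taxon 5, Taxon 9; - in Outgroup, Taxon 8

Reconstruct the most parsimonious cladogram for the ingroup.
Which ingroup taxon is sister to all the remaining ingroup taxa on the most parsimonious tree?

Character polarity is set by the outgroup: the derived state is whichever differs from the outgroup's state, so for stem photosynthetic, wing venation reduced, serrated mandibles the derived state is '-', and for the remaining characters it is '+'.
Only Taxon 1, Taxon 4, Taxon 7, and Taxon 9 show the derived state '-' for stem photosynthetic, supporting them as a clade.
wing venation reduced: derived state '-' in Taxon 8 only — an autapomorphy, so it tells us nothing about relationships among taxa.
dermal ossicles (derived state '+') is shared by Taxon 1, Taxon 4, and Taxon 7 — a synapomorphy uniting that clade.
reduced hind limbs (derived state '+') is shared by Taxon 1 and Taxon 7 — a synapomorphy uniting that clade.
serrated mandibles (state '-') occurs in Taxon 7 and Taxon 8 but conflicts with the nesting implied by the other characters — most parsimoniously interpreted as homoplasy.
Only Taxon 1, Taxon 4, Taxon 5, Taxon 7, and Taxon 9 show the derived state '+' for sclerotic ring, supporting them as a clade.
Most parsimonious ingroup topology: (((((Taxon 1,Taxon 7),Taxon 4),Taxon 9),Taxon 5),Taxon 8).
Taxon 8 is sister to the clade containing all other ingroup taxa, so it is the earliest-diverging (most basal) ingroup lineage.

Taxon 8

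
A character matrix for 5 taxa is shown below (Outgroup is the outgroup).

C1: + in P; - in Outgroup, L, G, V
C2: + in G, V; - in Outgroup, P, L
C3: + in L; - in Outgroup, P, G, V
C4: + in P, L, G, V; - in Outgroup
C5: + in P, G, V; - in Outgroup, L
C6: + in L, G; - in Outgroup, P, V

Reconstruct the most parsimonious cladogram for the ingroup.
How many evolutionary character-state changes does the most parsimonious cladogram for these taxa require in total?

The outgroup has state '-' for every character, so '+' is the derived state throughout.
C1: derived state '+' in P only — an autapomorphy, so it tells us nothing about relationships among taxa.
Only G and V show the derived state '+' for C2, supporting them as a clade.
C3 (derived state '+') is unique to L (autapomorphy; uninformative for grouping).
All ingroup taxa share the derived state '+' for C4; it defines the ingroup but does not resolve relationships within it.
Only G, P, and V show the derived state '+' for C5, supporting them as a clade.
C6 (state '+') occurs in G and L but conflicts with the nesting implied by the other characters — most parsimoniously interpreted as homoplasy.
Most parsimonious ingroup topology: ((P,(G,V)),L).
Changes per character on this tree: C1: 1; C2: 1; C3: 1; C4: 1; C5: 1; C6: 2.
Total = 7.

7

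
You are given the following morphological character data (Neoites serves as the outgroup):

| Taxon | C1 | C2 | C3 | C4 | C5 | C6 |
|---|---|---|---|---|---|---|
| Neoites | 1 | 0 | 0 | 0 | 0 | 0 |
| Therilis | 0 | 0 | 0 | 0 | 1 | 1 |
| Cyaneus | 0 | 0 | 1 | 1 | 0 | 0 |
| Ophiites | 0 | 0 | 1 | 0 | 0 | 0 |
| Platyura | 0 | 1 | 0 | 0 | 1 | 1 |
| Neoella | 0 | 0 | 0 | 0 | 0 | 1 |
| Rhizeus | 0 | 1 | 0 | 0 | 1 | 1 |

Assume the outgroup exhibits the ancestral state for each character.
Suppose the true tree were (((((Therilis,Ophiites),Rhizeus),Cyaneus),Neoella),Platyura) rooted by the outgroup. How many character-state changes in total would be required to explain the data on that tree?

12

Map each character onto (((((Therilis,Ophiites),Rhizeus),Cyaneus),Neoella),Platyura) (rooted by Neoites) and count the minimum state changes it requires (Fitch parsimony):
C1: 1; C2: 2; C3: 2; C4: 1; C5: 3; C6: 3.
Total tree length = 12.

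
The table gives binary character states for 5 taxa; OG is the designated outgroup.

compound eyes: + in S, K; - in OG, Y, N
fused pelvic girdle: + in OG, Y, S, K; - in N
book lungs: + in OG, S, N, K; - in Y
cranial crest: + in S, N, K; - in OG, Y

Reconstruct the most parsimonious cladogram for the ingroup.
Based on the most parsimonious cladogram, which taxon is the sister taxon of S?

Character polarity is set by the outgroup: the derived state is whichever differs from the outgroup's state, so for fused pelvic girdle, book lungs the derived state is '-', and for the remaining characters it is '+'.
compound eyes (derived state '+') is shared by K and S — a synapomorphy uniting that clade.
fused pelvic girdle: derived state '-' in N only — an autapomorphy, so it tells us nothing about relationships among taxa.
book lungs (derived state '-') is unique to Y (autapomorphy; uninformative for grouping).
Only K, N, and S show the derived state '+' for cranial crest, supporting them as a clade.
Most parsimonious ingroup topology: (Y,((S,K),N)).
S and K form a cherry on this tree, so they are sister taxa.

K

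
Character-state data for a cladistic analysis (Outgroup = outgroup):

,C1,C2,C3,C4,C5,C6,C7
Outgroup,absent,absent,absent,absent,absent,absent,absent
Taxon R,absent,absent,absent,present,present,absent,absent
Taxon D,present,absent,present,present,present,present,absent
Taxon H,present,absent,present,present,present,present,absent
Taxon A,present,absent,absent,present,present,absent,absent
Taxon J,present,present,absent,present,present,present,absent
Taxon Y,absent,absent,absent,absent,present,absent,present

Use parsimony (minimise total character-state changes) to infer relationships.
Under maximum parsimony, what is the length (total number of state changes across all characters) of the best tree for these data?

7

The outgroup has state 'absent' for every character, so 'present' is the derived state throughout.
Only Taxon A, Taxon D, Taxon H, and Taxon J show the derived state 'present' for C1, supporting them as a clade.
C2: derived state 'present' in Taxon J only — an autapomorphy, so it tells us nothing about relationships among taxa.
C3 (derived state 'present') is shared by Taxon D and Taxon H — a synapomorphy uniting that clade.
C4: derived state 'present' in Taxon A, Taxon D, Taxon H, Taxon J, and Taxon R only — synapomorphy for {Taxon A, Taxon D, Taxon H, Taxon J, Taxon R}.
All ingroup taxa share the derived state 'present' for C5; it defines the ingroup but does not resolve relationships within it.
Only Taxon D, Taxon H, and Taxon J show the derived state 'present' for C6, supporting them as a clade.
C7 (derived state 'present') is unique to Taxon Y (autapomorphy; uninformative for grouping).
Most parsimonious ingroup topology: ((Taxon R,(((Taxon D,Taxon H),Taxon J),Taxon A)),Taxon Y).
Changes per character on this tree: C1: 1; C2: 1; C3: 1; C4: 1; C5: 1; C6: 1; C7: 1.
Total = 7.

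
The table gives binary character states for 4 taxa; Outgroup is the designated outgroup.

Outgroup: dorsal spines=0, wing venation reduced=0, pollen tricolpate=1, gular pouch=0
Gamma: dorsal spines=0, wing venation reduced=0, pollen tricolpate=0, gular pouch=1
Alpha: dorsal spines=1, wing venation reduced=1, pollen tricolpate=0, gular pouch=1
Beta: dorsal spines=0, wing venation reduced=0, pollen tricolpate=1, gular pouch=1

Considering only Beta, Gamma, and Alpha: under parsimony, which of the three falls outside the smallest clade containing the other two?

Beta

Character polarity is set by the outgroup: the derived state is whichever differs from the outgroup's state, so for pollen tricolpate the derived state is '0', and for the remaining characters it is '1'.
dorsal spines (derived state '1') is unique to Alpha (autapomorphy; uninformative for grouping).
wing venation reduced (derived state '1') is unique to Alpha (autapomorphy; uninformative for grouping).
pollen tricolpate: derived state '0' in Alpha and Gamma only — synapomorphy for {Alpha, Gamma}.
gular pouch (derived state '1') is shared by all ingroup taxa — unites the whole ingroup.
Most parsimonious ingroup topology: ((Gamma,Alpha),Beta).
Gamma and Alpha share a more recent common ancestor with each other than either does with Beta, so Beta is the least closely related of the three.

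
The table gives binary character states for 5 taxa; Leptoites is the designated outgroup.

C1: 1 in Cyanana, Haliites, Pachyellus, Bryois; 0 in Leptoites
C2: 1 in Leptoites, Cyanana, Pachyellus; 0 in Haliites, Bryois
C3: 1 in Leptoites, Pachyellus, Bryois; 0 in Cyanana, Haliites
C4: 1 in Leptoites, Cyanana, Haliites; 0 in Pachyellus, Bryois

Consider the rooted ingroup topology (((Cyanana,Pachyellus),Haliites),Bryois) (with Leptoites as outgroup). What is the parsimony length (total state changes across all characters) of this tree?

Map each character onto (((Cyanana,Pachyellus),Haliites),Bryois) (rooted by Leptoites) and count the minimum state changes it requires (Fitch parsimony):
C1: 1; C2: 2; C3: 2; C4: 2.
Total tree length = 7.

7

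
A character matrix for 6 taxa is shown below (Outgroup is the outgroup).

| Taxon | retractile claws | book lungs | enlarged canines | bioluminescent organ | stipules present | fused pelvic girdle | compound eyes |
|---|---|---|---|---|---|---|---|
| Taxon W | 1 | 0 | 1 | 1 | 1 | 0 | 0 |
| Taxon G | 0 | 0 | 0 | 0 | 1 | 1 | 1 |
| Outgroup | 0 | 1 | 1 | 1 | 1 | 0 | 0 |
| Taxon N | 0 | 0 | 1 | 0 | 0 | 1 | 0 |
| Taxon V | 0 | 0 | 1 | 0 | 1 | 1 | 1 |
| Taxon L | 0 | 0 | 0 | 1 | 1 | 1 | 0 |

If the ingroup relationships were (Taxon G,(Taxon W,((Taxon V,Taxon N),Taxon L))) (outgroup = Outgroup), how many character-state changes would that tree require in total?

11

Map each character onto (Taxon G,(Taxon W,((Taxon V,Taxon N),Taxon L))) (rooted by Outgroup) and count the minimum state changes it requires (Fitch parsimony):
retractile claws: 1; book lungs: 1; enlarged canines: 2; bioluminescent organ: 2; stipules present: 1; fused pelvic girdle: 2; compound eyes: 2.
Total tree length = 11.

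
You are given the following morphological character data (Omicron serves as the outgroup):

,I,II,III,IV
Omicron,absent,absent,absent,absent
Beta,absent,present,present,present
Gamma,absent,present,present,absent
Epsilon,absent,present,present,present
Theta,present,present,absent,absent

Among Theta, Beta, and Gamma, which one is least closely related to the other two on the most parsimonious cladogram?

The outgroup has state 'absent' for every character, so 'present' is the derived state throughout.
I (derived state 'present') is unique to Theta (autapomorphy; uninformative for grouping).
All ingroup taxa share the derived state 'present' for II; it defines the ingroup but does not resolve relationships within it.
III: derived state 'present' in Beta, Epsilon, and Gamma only — synapomorphy for {Beta, Epsilon, Gamma}.
IV (derived state 'present') is shared by Beta and Epsilon — a synapomorphy uniting that clade.
Most parsimonious ingroup topology: (((Beta,Epsilon),Gamma),Theta).
Gamma and Beta share a more recent common ancestor with each other than either does with Theta, so Theta is the least closely related of the three.

Theta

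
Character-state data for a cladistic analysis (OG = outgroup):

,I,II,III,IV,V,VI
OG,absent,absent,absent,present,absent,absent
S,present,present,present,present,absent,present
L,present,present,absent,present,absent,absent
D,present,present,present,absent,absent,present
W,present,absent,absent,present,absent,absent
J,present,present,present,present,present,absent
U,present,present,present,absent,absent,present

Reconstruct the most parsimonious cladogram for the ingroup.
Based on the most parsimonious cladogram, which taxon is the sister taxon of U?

Character polarity is set by the outgroup: the derived state is whichever differs from the outgroup's state, so for IV the derived state is 'absent', and for the remaining characters it is 'present'.
All ingroup taxa share the derived state 'present' for I; it defines the ingroup but does not resolve relationships within it.
II (derived state 'present') is shared by D, J, L, S, and U — a synapomorphy uniting that clade.
Only D, J, S, and U show the derived state 'present' for III, supporting them as a clade.
IV: derived state 'absent' in D and U only — synapomorphy for {D, U}.
V: derived state 'present' in J only — an autapomorphy, so it tells us nothing about relationships among taxa.
Only D, S, and U show the derived state 'present' for VI, supporting them as a clade.
Most parsimonious ingroup topology: ((((S,(D,U)),J),L),W).
U and D form a cherry on this tree, so they are sister taxa.

D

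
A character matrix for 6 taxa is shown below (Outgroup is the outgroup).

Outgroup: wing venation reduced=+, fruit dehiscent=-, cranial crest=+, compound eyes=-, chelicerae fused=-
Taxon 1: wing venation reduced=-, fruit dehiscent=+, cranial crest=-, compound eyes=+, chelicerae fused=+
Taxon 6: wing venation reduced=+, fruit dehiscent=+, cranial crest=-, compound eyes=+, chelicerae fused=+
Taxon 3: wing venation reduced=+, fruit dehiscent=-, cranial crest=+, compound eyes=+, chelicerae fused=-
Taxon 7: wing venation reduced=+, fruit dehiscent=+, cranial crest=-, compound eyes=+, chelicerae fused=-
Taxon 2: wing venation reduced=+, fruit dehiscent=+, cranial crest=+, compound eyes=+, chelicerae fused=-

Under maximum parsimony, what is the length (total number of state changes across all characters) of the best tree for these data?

Character polarity is set by the outgroup: the derived state is whichever differs from the outgroup's state, so for wing venation reduced, cranial crest the derived state is '-', and for the remaining characters it is '+'.
wing venation reduced: derived state '-' in Taxon 1 only — an autapomorphy, so it tells us nothing about relationships among taxa.
fruit dehiscent (derived state '+') is shared by Taxon 1, Taxon 2, Taxon 6, and Taxon 7 — a synapomorphy uniting that clade.
Only Taxon 1, Taxon 6, and Taxon 7 show the derived state '-' for cranial crest, supporting them as a clade.
All ingroup taxa share the derived state '+' for compound eyes; it defines the ingroup but does not resolve relationships within it.
Only Taxon 1 and Taxon 6 show the derived state '+' for chelicerae fused, supporting them as a clade.
Most parsimonious ingroup topology: ((((Taxon 1,Taxon 6),Taxon 7),Taxon 2),Taxon 3).
Changes per character on this tree: wing venation reduced: 1; fruit dehiscent: 1; cranial crest: 1; compound eyes: 1; chelicerae fused: 1.
Total = 5.

5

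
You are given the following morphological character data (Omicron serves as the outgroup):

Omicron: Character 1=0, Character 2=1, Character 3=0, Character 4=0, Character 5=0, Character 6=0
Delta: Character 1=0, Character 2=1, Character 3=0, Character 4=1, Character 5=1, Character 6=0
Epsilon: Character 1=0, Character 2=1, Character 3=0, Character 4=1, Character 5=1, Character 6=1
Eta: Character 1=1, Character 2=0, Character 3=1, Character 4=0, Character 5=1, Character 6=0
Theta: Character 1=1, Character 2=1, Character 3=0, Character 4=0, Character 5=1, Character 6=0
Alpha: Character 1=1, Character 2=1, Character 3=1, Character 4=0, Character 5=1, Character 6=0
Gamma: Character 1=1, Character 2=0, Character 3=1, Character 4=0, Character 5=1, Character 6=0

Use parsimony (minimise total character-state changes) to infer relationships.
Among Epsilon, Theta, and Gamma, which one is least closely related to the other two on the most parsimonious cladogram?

Epsilon

Character polarity is set by the outgroup: the derived state is whichever differs from the outgroup's state, so for Character 2 the derived state is '0', and for the remaining characters it is '1'.
Only Alpha, Eta, Gamma, and Theta show the derived state '1' for Character 1, supporting them as a clade.
Only Eta and Gamma show the derived state '0' for Character 2, supporting them as a clade.
Character 3: derived state '1' in Alpha, Eta, and Gamma only — synapomorphy for {Alpha, Eta, Gamma}.
Only Delta and Epsilon show the derived state '1' for Character 4, supporting them as a clade.
All ingroup taxa share the derived state '1' for Character 5; it defines the ingroup but does not resolve relationships within it.
Character 6 (derived state '1') is unique to Epsilon (autapomorphy; uninformative for grouping).
Most parsimonious ingroup topology: ((Delta,Epsilon),(((Eta,Gamma),Alpha),Theta)).
Theta and Gamma share a more recent common ancestor with each other than either does with Epsilon, so Epsilon is the least closely related of the three.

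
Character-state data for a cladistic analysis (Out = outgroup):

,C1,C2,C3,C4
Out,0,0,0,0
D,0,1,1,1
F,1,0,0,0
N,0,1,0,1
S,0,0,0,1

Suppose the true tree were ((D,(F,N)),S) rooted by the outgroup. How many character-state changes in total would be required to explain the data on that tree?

Map each character onto ((D,(F,N)),S) (rooted by Out) and count the minimum state changes it requires (Fitch parsimony):
C1: 1; C2: 2; C3: 1; C4: 2.
Total tree length = 6.

6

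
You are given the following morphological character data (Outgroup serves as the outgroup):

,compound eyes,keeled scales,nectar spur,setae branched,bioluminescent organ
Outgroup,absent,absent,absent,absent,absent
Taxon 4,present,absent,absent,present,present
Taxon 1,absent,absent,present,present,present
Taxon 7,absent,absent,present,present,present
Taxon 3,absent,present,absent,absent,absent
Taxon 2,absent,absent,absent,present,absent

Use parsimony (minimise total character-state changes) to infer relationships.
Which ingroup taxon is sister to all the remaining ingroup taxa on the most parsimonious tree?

Taxon 3

The outgroup has state 'absent' for every character, so 'present' is the derived state throughout.
compound eyes: derived state 'present' in Taxon 4 only — an autapomorphy, so it tells us nothing about relationships among taxa.
keeled scales (derived state 'present') is unique to Taxon 3 (autapomorphy; uninformative for grouping).
Only Taxon 1 and Taxon 7 show the derived state 'present' for nectar spur, supporting them as a clade.
Only Taxon 1, Taxon 2, Taxon 4, and Taxon 7 show the derived state 'present' for setae branched, supporting them as a clade.
Only Taxon 1, Taxon 4, and Taxon 7 show the derived state 'present' for bioluminescent organ, supporting them as a clade.
Most parsimonious ingroup topology: (((Taxon 4,(Taxon 1,Taxon 7)),Taxon 2),Taxon 3).
Taxon 3 is sister to the clade containing all other ingroup taxa, so it is the earliest-diverging (most basal) ingroup lineage.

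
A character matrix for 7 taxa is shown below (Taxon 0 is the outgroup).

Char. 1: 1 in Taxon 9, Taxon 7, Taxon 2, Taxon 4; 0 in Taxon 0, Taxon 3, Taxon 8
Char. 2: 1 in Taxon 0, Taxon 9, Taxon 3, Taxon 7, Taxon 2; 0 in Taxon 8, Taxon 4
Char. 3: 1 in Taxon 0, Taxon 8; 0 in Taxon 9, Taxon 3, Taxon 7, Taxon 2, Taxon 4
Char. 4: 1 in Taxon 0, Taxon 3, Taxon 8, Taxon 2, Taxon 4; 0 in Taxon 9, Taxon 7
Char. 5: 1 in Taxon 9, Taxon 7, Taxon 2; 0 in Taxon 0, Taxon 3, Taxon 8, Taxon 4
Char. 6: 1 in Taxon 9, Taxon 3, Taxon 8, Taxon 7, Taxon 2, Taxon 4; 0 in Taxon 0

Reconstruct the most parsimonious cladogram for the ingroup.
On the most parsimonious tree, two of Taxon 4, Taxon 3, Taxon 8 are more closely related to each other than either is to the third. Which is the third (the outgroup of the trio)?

Taxon 8

Character polarity is set by the outgroup: the derived state is whichever differs from the outgroup's state, so for Char. 2, Char. 3, Char. 4 the derived state is '0', and for the remaining characters it is '1'.
Char. 1: derived state '1' in Taxon 2, Taxon 4, Taxon 7, and Taxon 9 only — synapomorphy for {Taxon 2, Taxon 4, Taxon 7, Taxon 9}.
Char. 2 groups Taxon 4 and Taxon 8, which is incompatible with the clades supported by the remaining characters; treating it as convergent (homoplasy) costs fewer steps than any alternative tree.
Only Taxon 2, Taxon 3, Taxon 4, Taxon 7, and Taxon 9 show the derived state '0' for Char. 3, supporting them as a clade.
Char. 4 (derived state '0') is shared by Taxon 7 and Taxon 9 — a synapomorphy uniting that clade.
Only Taxon 2, Taxon 7, and Taxon 9 show the derived state '1' for Char. 5, supporting them as a clade.
All ingroup taxa share the derived state '1' for Char. 6; it defines the ingroup but does not resolve relationships within it.
Most parsimonious ingroup topology: (((((Taxon 9,Taxon 7),Taxon 2),Taxon 4),Taxon 3),Taxon 8).
Taxon 3 and Taxon 4 share a more recent common ancestor with each other than either does with Taxon 8, so Taxon 8 is the least closely related of the three.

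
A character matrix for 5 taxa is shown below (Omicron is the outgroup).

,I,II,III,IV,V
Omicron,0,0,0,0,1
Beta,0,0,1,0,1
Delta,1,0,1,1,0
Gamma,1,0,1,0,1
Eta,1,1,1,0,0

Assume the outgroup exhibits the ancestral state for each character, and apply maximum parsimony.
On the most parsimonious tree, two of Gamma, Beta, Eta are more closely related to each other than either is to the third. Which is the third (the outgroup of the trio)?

Beta

Character polarity is set by the outgroup: the derived state is whichever differs from the outgroup's state, so for V the derived state is '0', and for the remaining characters it is '1'.
I (derived state '1') is shared by Delta, Eta, and Gamma — a synapomorphy uniting that clade.
II (derived state '1') is unique to Eta (autapomorphy; uninformative for grouping).
III (derived state '1') is shared by all ingroup taxa — unites the whole ingroup.
IV: derived state '1' in Delta only — an autapomorphy, so it tells us nothing about relationships among taxa.
V (derived state '0') is shared by Delta and Eta — a synapomorphy uniting that clade.
Most parsimonious ingroup topology: (Beta,((Delta,Eta),Gamma)).
Eta and Gamma share a more recent common ancestor with each other than either does with Beta, so Beta is the least closely related of the three.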